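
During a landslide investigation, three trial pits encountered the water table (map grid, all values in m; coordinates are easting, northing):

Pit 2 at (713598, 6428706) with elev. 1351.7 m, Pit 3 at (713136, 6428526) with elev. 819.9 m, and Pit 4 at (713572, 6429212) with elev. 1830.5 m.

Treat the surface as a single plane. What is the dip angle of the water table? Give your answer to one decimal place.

Let the plane be z = a·easting + b·northing + c.
Pit 3−Pit 2: −462a − 180b = −531.8;  Pit 4−Pit 2: −26a + 506b = 478.8.
Solving gives a = 0.76706, b = 0.98566.
Gradient magnitude |∇z| = √(a² + b²) = √(0.58838 + 0.97152) = 1.24896.
True dip = arctan(1.24896) = 51.3°, dipping toward SW (azimuth ≈ 218°).

51.3°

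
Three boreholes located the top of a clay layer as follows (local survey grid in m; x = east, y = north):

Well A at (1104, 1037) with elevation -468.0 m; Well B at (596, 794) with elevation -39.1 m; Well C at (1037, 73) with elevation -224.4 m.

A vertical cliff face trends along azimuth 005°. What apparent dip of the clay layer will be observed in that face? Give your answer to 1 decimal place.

Two edge vectors: Well A→Well B = (-508, -243, 428.9), Well A→Well C = (-67, -964, 243.6).
Normal n = (Well A→Well B) × (Well A→Well C) = (354264.8, 95012.5, 473431).
So ∂z/∂x = −n_x/n_z = −0.74829 and ∂z/∂y = −n_y/n_z = −0.20069.
Unit vector along 005° is (sin 5°, cos 5°) = (0.0872, 0.9962).
Slope in that direction = a·(0.0872) + b·(0.9962) = −0.26514.
Apparent dip = arctan|0.26514| = 14.8° (true dip is 37.8°, so apparent ≤ true as expected).

14.8°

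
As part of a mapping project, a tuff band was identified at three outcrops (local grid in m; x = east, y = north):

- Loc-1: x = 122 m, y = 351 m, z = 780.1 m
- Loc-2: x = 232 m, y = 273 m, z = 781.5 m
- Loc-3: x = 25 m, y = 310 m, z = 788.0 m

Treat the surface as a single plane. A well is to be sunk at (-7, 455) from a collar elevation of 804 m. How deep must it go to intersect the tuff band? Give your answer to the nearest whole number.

27 m

Two edge vectors: Loc-1→Loc-2 = (110, -78, 1.4), Loc-1→Loc-3 = (-97, -41, 7.9).
Normal n = (Loc-1→Loc-2) × (Loc-1→Loc-3) = (-558.8, -1004.8, -12076).
So ∂z/∂x = −n_x/n_z = −0.04627 and ∂z/∂y = −n_y/n_z = −0.08321.
Intercept c from Loc-1: 780.1 + 5.65 + 29.21 = 814.95.
At (-7, 455): z_contact = 0.3 − 37.9 + 814.95 = 777.4 m.
Depth below ground = 804 − 777.4 = 27 m.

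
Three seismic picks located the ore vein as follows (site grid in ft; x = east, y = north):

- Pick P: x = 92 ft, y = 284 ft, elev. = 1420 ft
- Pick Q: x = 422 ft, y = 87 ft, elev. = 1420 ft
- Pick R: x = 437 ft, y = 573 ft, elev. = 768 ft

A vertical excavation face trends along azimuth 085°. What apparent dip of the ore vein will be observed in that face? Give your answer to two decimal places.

41.93°

Let the plane be z = a·x + b·y + c.
Pick Q−Pick P: 330a − 197b = 0;  Pick R−Pick P: 345a + 289b = −652.
Solving gives a = −0.78638, b = −1.31729.
Unit vector along 085° is (sin 85°, cos 85°) = (0.9962, 0.0872).
Slope in that direction = a·(0.9962) + b·(0.0872) = −0.89820.
Apparent dip = arctan|0.89820| = 41.93° (true dip is 56.9°, so apparent ≤ true as expected).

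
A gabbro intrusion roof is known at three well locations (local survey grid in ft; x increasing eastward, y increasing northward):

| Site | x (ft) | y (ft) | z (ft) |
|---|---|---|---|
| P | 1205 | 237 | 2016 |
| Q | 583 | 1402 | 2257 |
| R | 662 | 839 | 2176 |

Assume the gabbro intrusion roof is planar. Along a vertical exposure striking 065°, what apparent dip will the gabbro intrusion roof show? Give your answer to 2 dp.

Two edge vectors: P→Q = (-622, 1165, 241), P→R = (-543, 602, 160).
Normal n = (P→Q) × (P→R) = (41318, -31343, 258151).
So ∂z/∂x = −n_x/n_z = −0.16005 and ∂z/∂y = −n_y/n_z = 0.12141.
Unit vector along 065° is (sin 65°, cos 65°) = (0.9063, 0.4226).
Slope in that direction = a·(0.9063) + b·(0.4226) = −0.09375.
Apparent dip = arctan|0.09375| = 5.36° (true dip is 11.4°, so apparent ≤ true as expected).

5.36°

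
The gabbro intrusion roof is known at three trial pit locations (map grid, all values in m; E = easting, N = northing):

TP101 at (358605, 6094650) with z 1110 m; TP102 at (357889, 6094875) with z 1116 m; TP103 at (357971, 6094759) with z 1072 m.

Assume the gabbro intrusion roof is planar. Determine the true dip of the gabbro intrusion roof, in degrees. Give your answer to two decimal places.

26.60°

Let the plane be z = a·E + b·N + c.
TP102−TP101: −716a + 225b = 6;  TP103−TP101: −634a + 109b = −38.
Solving gives a = 0.14246, b = 0.48002.
Gradient magnitude |∇z| = √(a² + b²) = √(0.02030 + 0.23042) = 0.50071.
True dip = arctan(0.50071) = 26.60°, dipping toward SSW (azimuth ≈ 197°).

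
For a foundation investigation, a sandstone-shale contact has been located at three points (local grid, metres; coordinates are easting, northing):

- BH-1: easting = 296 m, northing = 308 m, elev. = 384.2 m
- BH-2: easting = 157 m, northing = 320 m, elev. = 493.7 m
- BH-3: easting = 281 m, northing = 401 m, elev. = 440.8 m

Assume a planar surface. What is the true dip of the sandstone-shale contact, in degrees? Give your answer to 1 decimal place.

41.7°

Two edge vectors: BH-1→BH-2 = (-139, 12, 109.5), BH-1→BH-3 = (-15, 93, 56.6).
Normal n = (BH-1→BH-2) × (BH-1→BH-3) = (-9504.3, 6224.9, -12747).
So ∂z/∂easting = −n_x/n_z = −0.74561 and ∂z/∂northing = −n_y/n_z = 0.48834.
Gradient magnitude |∇z| = √(a² + b²) = √(0.55594 + 0.23848) = 0.89130.
True dip = arctan(0.89130) = 41.7°, dipping toward ESE (azimuth ≈ 123°).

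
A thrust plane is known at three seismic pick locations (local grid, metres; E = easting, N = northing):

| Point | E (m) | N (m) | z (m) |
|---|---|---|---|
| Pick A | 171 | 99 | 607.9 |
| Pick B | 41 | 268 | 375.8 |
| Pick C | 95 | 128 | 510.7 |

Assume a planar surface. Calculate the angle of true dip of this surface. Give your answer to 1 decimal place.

Two edge vectors: Pick A→Pick B = (-130, 169, -232.1), Pick A→Pick C = (-76, 29, -97.2).
Normal n = (Pick A→Pick B) × (Pick A→Pick C) = (-9695.9, 5003.6, 9074).
So ∂z/∂E = −n_x/n_z = 1.06854 and ∂z/∂N = −n_y/n_z = −0.55142.
Gradient magnitude |∇z| = √(a² + b²) = √(1.14177 + 0.30407) = 1.20243.
True dip = arctan(1.20243) = 50.3°, dipping toward WNW (azimuth ≈ 297°).

50.3°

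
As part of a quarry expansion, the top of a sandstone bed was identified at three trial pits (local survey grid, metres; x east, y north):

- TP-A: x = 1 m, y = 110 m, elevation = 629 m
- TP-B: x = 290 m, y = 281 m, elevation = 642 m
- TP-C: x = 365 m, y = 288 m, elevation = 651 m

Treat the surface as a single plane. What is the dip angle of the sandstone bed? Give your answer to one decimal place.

11.4°

Two edge vectors: TP-A→TP-B = (289, 171, 13), TP-A→TP-C = (364, 178, 22).
Normal n = (TP-A→TP-B) × (TP-A→TP-C) = (1448, -1626, -10802).
So ∂z/∂x = −n_x/n_z = 0.13405 and ∂z/∂y = −n_y/n_z = −0.15053.
Gradient magnitude |∇z| = √(a² + b²) = √(0.01797 + 0.02266) = 0.20156.
True dip = arctan(0.20156) = 11.4°, dipping toward NW (azimuth ≈ 318°).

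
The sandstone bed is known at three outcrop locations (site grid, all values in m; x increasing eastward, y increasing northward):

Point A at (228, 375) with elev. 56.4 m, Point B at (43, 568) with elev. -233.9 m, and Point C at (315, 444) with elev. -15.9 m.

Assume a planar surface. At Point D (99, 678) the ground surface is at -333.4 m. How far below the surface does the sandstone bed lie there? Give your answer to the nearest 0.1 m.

Let the plane be z = a·x + b·y + c.
Point B−Point A: −185a + 193b = −290.3;  Point C−Point A: 87a + 69b = −72.3.
Solving gives a = 0.20560, b = −1.30706.
Then c = 56.4 − a·228 − b·375 = 499.67.
At (99, 678): z_contact = 20.35 − 886.19 + 499.67 = -366.16 m.
Depth below ground = -333.4 − (-366.16) = 32.8 m.

32.8 m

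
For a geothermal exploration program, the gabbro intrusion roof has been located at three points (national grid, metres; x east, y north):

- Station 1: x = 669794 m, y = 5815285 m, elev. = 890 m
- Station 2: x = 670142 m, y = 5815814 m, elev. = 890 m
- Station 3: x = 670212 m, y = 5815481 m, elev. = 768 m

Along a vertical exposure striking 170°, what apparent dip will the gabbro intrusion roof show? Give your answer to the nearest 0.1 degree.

19.1°

Let the plane be z = a·x + b·y + c.
Station 2−Station 1: 348a + 529b = 0;  Station 3−Station 1: 418a + 196b = −122.
Solving gives a = −0.42205, b = 0.27765.
Unit vector along 170° is (sin 170°, cos 170°) = (0.1736, -0.9848).
Slope in that direction = a·(0.1736) + b·(-0.9848) = −0.34672.
Apparent dip = arctan|0.34672| = 19.1° (true dip is 26.8°, so apparent ≤ true as expected).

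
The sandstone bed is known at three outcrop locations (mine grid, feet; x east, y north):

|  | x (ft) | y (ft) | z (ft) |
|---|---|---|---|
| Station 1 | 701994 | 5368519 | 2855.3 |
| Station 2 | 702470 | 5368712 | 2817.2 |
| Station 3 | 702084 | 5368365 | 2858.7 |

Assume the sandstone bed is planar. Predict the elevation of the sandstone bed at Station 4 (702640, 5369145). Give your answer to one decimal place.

Let the plane be z = a·x + b·y + c.
Station 2−Station 1: 476a + 193b = −38.1;  Station 3−Station 1: 90a − 154b = 3.4.
Solving gives a = −0.057471822, b = −0.055665351.
Then c = 2855.3 − a·701994 − b·5368519 = 342040.67.
At (702640, 5369145): z = −40382.0 − 298875.3 + 342040.67 = 2783.3 ft.

2783.3 ft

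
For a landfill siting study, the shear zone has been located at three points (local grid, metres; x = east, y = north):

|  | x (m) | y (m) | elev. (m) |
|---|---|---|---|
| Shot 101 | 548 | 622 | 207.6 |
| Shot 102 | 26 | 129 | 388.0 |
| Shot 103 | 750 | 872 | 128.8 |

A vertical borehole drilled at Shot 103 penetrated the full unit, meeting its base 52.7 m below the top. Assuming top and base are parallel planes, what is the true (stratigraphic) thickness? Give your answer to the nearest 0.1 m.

Let the plane be z = a·x + b·y + c.
Shot 102−Shot 101: −522a − 493b = 180.4;  Shot 103−Shot 101: 202a + 250b = −78.8.
Solving gives a = −0.20223, b = −0.15180.
|∇z| = √(a²+b²) = 0.25286, so dip δ = arctan(0.25286) = 14.19°.
True thickness = vertical thickness × cos δ = 52.7 × cos 14.19° = 51.1 m.

51.1 m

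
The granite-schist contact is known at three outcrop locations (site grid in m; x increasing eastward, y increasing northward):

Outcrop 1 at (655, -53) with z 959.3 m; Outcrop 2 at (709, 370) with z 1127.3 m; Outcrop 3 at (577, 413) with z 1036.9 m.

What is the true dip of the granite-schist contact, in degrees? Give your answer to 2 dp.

39.91°

Two edge vectors: Outcrop 1→Outcrop 2 = (54, 423, 168), Outcrop 1→Outcrop 3 = (-78, 466, 77.6).
Normal n = (Outcrop 1→Outcrop 2) × (Outcrop 1→Outcrop 3) = (-45463.2, -17294.4, 58158).
So ∂z/∂x = −n_x/n_z = 0.78172 and ∂z/∂y = −n_y/n_z = 0.29737.
Gradient magnitude |∇z| = √(a² + b²) = √(0.61108 + 0.08843) = 0.83637.
True dip = arctan(0.83637) = 39.91°, dipping toward WSW (azimuth ≈ 249°).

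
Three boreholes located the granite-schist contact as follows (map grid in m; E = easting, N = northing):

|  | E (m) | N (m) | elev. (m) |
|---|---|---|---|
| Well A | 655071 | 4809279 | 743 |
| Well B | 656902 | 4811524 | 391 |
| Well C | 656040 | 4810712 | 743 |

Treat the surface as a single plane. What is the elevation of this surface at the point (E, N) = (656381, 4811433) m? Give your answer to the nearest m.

Two edge vectors: Well A→Well B = (1831, 2245, -352), Well A→Well C = (969, 1433, 0).
Normal n = (Well A→Well B) × (Well A→Well C) = (504416, -341088, 448418).
So ∂z/∂E = −n_x/n_z = −1.12487902 and ∂z/∂N = −n_y/n_z = 0.76064743.
Intercept c from Well A: 743 + 736875.62 − 3658165.72 = −2920547.10.
At (656381, 4811433): z = −738349.2 + 3659804.2 − 2920547.10 = 907.8 m.

908 m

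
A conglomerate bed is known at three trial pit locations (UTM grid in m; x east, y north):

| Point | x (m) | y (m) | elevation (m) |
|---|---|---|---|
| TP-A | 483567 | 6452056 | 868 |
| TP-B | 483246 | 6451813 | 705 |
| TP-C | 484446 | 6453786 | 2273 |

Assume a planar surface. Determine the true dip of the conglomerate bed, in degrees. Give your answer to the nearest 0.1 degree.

Let the plane be z = a·x + b·y + c.
TP-B−TP-A: −321a − 243b = −163;  TP-C−TP-A: 879a + 1730b = 1405.
Solving gives a = −0.17389, b = 0.90049.
Gradient magnitude |∇z| = √(a² + b²) = √(0.03024 + 0.81089) = 0.91713.
True dip = arctan(0.91713) = 42.5°, dipping toward S (azimuth ≈ 169°).

42.5°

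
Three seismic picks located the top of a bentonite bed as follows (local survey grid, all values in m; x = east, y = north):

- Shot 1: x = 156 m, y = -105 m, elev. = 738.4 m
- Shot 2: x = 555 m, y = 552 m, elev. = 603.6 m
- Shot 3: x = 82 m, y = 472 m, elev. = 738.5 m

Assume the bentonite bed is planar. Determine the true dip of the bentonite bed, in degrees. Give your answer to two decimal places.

15.72°

Two edge vectors: Shot 1→Shot 2 = (399, 657, -134.8), Shot 1→Shot 3 = (-74, 577, 0.1).
Normal n = (Shot 1→Shot 2) × (Shot 1→Shot 3) = (77845.3, 9935.3, 278841).
So ∂z/∂x = −n_x/n_z = −0.27917 and ∂z/∂y = −n_y/n_z = −0.03563.
Gradient magnitude |∇z| = √(a² + b²) = √(0.07794 + 0.00127) = 0.28144.
True dip = arctan(0.28144) = 15.72°, dipping toward E (azimuth ≈ 083°).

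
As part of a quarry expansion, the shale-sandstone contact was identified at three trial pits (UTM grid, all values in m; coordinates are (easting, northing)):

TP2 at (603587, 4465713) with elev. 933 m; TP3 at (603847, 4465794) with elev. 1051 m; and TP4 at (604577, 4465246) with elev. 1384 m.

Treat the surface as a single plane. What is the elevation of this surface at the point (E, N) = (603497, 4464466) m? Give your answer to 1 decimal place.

Two edge vectors: TP2→TP3 = (260, 81, 118), TP2→TP4 = (990, -467, 451).
Normal n = (TP2→TP3) × (TP2→TP4) = (91637, -440, -201610).
So ∂z/∂E = −n_x/n_z = 0.454526065 and ∂z/∂N = −n_y/n_z = −0.002182431.
Intercept c from TP2: 933 − 274346.02 + 9746.11 = −263666.91.
At (603497, 4464466): z = 274305.1 − 9743.4 − 263666.91 = 894.8 m.

894.8 m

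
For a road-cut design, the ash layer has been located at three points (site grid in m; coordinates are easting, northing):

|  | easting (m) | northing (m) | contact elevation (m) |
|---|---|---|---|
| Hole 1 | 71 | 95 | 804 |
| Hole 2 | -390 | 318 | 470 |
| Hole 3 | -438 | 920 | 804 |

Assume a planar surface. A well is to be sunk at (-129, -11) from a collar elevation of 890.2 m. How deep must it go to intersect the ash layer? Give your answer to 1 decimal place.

360.3 m

Let the plane be z = a·easting + b·northing + c.
Hole 2−Hole 1: −461a + 223b = −334;  Hole 3−Hole 1: −509a + 825b = 0.
Solving gives a = 1.03273, b = 0.63716.
Then c = 804 − a·71 − b·95 = 670.15.
At (-129, -11): z_contact = −133.22 − 7.01 + 670.15 = 529.92 m.
Depth below ground = 890.2 − 529.92 = 360.3 m.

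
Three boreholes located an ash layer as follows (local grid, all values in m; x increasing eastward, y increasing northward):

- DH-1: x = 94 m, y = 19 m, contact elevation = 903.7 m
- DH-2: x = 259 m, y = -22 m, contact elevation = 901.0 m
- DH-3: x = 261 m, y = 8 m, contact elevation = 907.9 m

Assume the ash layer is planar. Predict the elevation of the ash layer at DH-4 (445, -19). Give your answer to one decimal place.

909.1 m

Let the plane be z = a·x + b·y + c.
DH-2−DH-1: 165a − 41b = −2.7;  DH-3−DH-1: 167a − 11b = 4.2.
Solving gives a = 0.04012, b = 0.22733.
Then c = 903.7 − a·94 − b·19 = 895.61.
At (445, -19): z = 17.9 − 4.3 + 895.61 = 909.1 m.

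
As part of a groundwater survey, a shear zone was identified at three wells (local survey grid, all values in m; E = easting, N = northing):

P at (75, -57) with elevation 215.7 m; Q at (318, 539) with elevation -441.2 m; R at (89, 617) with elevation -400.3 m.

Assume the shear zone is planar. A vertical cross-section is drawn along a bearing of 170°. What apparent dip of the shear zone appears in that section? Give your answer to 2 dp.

Let the plane be z = a·E + b·N + c.
Q−P: 243a + 596b = −656.9;  R−P: 14a + 674b = −616.
Solving gives a = −0.48646, b = −0.90384.
Unit vector along 170° is (sin 170°, cos 170°) = (0.1736, -0.9848).
Slope in that direction = a·(0.1736) + b·(-0.9848) = 0.80564.
Apparent dip = arctan|0.80564| = 38.86° (true dip is 45.7°, so apparent ≤ true as expected).

38.86°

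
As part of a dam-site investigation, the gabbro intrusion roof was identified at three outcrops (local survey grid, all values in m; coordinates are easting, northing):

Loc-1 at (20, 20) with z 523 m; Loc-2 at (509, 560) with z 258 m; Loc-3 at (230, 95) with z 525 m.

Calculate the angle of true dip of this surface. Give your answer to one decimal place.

38.2°

Two edge vectors: Loc-1→Loc-2 = (489, 540, -265), Loc-1→Loc-3 = (210, 75, 2).
Normal n = (Loc-1→Loc-2) × (Loc-1→Loc-3) = (20955, -56628, -76725).
So ∂z/∂easting = −n_x/n_z = 0.27312 and ∂z/∂northing = −n_y/n_z = −0.73806.
Gradient magnitude |∇z| = √(a² + b²) = √(0.07459 + 0.54474) = 0.78698.
True dip = arctan(0.78698) = 38.2°, dipping toward NNW (azimuth ≈ 340°).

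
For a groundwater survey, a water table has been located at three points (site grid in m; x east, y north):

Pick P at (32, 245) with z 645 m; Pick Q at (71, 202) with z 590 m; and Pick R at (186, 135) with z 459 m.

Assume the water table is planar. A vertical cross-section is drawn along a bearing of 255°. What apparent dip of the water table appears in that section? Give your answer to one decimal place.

Let the plane be z = a·x + b·y + c.
Pick Q−Pick P: 39a − 43b = −55;  Pick R−Pick P: 154a − 110b = −186.
Solving gives a = −0.83533, b = 0.52144.
Unit vector along 255° is (sin 255°, cos 255°) = (-0.9659, -0.2588).
Slope in that direction = a·(-0.9659) + b·(-0.2588) = 0.67191.
Apparent dip = arctan|0.67191| = 33.9° (true dip is 44.6°, so apparent ≤ true as expected).

33.9°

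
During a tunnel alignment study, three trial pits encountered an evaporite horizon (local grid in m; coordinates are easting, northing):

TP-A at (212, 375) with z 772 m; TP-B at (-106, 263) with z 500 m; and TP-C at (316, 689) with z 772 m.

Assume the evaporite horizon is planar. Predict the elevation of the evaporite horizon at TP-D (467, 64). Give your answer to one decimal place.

1118.7 m

Let the plane be z = a·easting + b·northing + c.
TP-B−TP-A: −318a − 112b = −272;  TP-C−TP-A: 104a + 314b = 0.
Solving gives a = 0.96830, b = −0.32071.
Then c = 772 − a·212 − b·375 = 686.99.
At (467, 64): z = 452.2 − 20.5 + 686.99 = 1118.7 m.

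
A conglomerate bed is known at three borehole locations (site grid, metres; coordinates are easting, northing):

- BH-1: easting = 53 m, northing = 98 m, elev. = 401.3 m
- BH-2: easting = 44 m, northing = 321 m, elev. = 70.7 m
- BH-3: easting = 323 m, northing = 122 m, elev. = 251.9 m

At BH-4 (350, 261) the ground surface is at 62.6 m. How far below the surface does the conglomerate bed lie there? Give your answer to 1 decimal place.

Two edge vectors: BH-1→BH-2 = (-9, 223, -330.6), BH-1→BH-3 = (270, 24, -149.4).
Normal n = (BH-1→BH-2) × (BH-1→BH-3) = (-25381.8, -90606.6, -60426).
So ∂z/∂easting = −n_x/n_z = −0.42005 and ∂z/∂northing = −n_y/n_z = −1.49946.
Intercept c from BH-1: 401.3 + 22.26 + 146.95 = 570.51.
At (350, 261): z_contact = −147.02 − 391.36 + 570.51 = 32.13 m.
Depth below ground = 62.6 − 32.13 = 30.5 m.

30.5 m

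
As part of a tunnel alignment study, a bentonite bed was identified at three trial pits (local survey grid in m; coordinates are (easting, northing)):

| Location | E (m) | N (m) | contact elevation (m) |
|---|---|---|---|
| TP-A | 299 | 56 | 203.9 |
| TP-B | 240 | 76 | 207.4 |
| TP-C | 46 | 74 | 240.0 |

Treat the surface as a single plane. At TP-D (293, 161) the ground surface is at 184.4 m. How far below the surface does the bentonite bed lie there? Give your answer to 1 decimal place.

Let the plane be z = a·E + b·N + c.
TP-B−TP-A: −59a + 20b = 3.5;  TP-C−TP-A: −253a + 18b = 36.1.
Solving gives a = −0.16483, b = −0.31126.
Then c = 203.9 − a·299 − b·56 = 270.62.
At (293, 161): z_contact = −48.30 − 50.11 + 270.62 = 172.21 m.
Depth below ground = 184.4 − 172.21 = 12.2 m.

12.2 m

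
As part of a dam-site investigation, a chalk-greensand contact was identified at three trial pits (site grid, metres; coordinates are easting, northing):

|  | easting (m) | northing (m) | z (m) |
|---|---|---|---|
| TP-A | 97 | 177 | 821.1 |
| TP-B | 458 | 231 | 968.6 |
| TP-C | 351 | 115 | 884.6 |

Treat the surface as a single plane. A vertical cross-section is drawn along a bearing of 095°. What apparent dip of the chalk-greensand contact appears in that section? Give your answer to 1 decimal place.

17.3°

Two edge vectors: TP-A→TP-B = (361, 54, 147.5), TP-A→TP-C = (254, -62, 63.5).
Normal n = (TP-A→TP-B) × (TP-A→TP-C) = (12574, 14541.5, -36098).
So ∂z/∂easting = −n_x/n_z = 0.34833 and ∂z/∂northing = −n_y/n_z = 0.40283.
Unit vector along 095° is (sin 95°, cos 95°) = (0.9962, -0.0872).
Slope in that direction = a·(0.9962) + b·(-0.0872) = 0.31189.
Apparent dip = arctan|0.31189| = 17.3° (true dip is 28.0°, so apparent ≤ true as expected).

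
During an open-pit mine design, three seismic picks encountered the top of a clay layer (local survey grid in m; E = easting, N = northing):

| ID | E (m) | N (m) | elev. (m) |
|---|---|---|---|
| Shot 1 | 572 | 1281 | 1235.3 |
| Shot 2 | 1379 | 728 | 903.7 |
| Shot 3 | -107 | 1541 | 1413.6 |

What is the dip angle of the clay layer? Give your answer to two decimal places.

Two edge vectors: Shot 1→Shot 2 = (807, -553, -331.6), Shot 1→Shot 3 = (-679, 260, 178.3).
Normal n = (Shot 1→Shot 2) × (Shot 1→Shot 3) = (-12383.9, 81268.3, -165667).
So ∂z/∂E = −n_x/n_z = −0.07475 and ∂z/∂N = −n_y/n_z = 0.49055.
Gradient magnitude |∇z| = √(a² + b²) = √(0.00559 + 0.24064) = 0.49621.
True dip = arctan(0.49621) = 26.39°, dipping toward S (azimuth ≈ 171°).

26.39°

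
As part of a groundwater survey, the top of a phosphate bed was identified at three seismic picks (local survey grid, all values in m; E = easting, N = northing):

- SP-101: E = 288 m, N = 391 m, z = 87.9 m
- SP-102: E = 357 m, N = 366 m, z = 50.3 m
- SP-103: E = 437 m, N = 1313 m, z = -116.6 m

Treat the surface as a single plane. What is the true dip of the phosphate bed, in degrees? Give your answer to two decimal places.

31.13°

Two edge vectors: SP-101→SP-102 = (69, -25, -37.6), SP-101→SP-103 = (149, 922, -204.5).
Normal n = (SP-101→SP-102) × (SP-101→SP-103) = (39779.7, 8508.1, 67343).
So ∂z/∂E = −n_x/n_z = −0.59070 and ∂z/∂N = −n_y/n_z = −0.12634.
Gradient magnitude |∇z| = √(a² + b²) = √(0.34893 + 0.01596) = 0.60406.
True dip = arctan(0.60406) = 31.13°, dipping toward ENE (azimuth ≈ 078°).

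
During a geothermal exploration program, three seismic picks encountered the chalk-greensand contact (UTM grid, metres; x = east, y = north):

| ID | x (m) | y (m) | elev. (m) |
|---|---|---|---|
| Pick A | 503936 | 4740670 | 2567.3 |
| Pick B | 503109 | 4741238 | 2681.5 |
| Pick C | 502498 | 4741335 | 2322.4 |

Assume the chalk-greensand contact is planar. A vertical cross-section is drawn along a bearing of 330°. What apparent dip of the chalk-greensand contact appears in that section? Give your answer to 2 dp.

38.22°

Two edge vectors: Pick A→Pick B = (-827, 568, 114.2), Pick A→Pick C = (-1438, 665, -244.9).
Normal n = (Pick A→Pick B) × (Pick A→Pick C) = (-215046.2, -366751.9, 266829).
So ∂z/∂x = −n_x/n_z = 0.80593 and ∂z/∂y = −n_y/n_z = 1.37448.
Unit vector along 330° is (sin 330°, cos 330°) = (-0.5000, 0.8660).
Slope in that direction = a·(-0.5000) + b·(0.8660) = 0.78737.
Apparent dip = arctan|0.78737| = 38.22° (true dip is 57.9°, so apparent ≤ true as expected).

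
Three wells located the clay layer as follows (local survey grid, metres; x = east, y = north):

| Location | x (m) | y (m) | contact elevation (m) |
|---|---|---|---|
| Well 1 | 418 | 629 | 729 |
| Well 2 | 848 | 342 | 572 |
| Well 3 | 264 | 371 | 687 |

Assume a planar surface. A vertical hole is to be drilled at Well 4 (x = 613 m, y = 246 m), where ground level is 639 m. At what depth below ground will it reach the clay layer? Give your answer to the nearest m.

Two edge vectors: Well 1→Well 2 = (430, -287, -157), Well 1→Well 3 = (-154, -258, -42).
Normal n = (Well 1→Well 2) × (Well 1→Well 3) = (-28452, 42238, -155138).
So ∂z/∂x = −n_x/n_z = −0.18340 and ∂z/∂y = −n_y/n_z = 0.27226.
Intercept c from Well 1: 729 + 76.66 − 171.25 = 634.41.
At (613, 246): z_contact = −112.4 + 67.0 + 634.41 = 589.0 m.
Depth below ground = 639 − 589.0 = 50 m.

50 m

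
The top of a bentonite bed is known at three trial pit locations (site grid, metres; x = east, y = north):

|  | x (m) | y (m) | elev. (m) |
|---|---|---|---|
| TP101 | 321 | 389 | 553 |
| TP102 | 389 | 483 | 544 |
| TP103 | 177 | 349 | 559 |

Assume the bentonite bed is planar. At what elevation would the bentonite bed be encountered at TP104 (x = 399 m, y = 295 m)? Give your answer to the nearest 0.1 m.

Two edge vectors: TP101→TP102 = (68, 94, -9), TP101→TP103 = (-144, -40, 6).
Normal n = (TP101→TP102) × (TP101→TP103) = (204, 888, 10816).
So ∂z/∂x = −n_x/n_z = −0.01886 and ∂z/∂y = −n_y/n_z = −0.08210.
Intercept c from TP101: 553 + 6.05 + 31.94 = 590.99.
At (399, 295): z = −7.5 − 24.2 + 590.99 = 559.2 m.

559.2 m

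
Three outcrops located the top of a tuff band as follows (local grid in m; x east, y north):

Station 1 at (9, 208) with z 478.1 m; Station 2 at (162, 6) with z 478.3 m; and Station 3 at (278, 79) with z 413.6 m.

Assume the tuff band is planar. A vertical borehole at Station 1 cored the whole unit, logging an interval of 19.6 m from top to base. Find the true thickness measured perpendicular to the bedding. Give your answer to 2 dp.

17.71 m

Two edge vectors: Station 1→Station 2 = (153, -202, 0.2), Station 1→Station 3 = (269, -129, -64.5).
Normal n = (Station 1→Station 2) × (Station 1→Station 3) = (13054.8, 9922.3, 34601).
So ∂z/∂x = −n_x/n_z = −0.37730 and ∂z/∂y = −n_y/n_z = −0.28676.
|∇z| = √(a²+b²) = 0.47390, so dip δ = arctan(0.47390) = 25.36°.
True thickness = vertical thickness × cos δ = 19.6 × cos 25.36° = 17.71 m.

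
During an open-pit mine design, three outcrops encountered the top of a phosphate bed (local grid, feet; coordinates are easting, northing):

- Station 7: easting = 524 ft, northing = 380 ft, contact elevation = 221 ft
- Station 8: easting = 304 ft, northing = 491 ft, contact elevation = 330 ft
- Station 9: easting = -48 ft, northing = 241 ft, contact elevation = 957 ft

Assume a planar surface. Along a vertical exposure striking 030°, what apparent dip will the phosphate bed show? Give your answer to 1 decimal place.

Two edge vectors: Station 7→Station 8 = (-220, 111, 109), Station 7→Station 9 = (-572, -139, 736).
Normal n = (Station 7→Station 8) × (Station 7→Station 9) = (96847, 99572, 94072).
So ∂z/∂easting = −n_x/n_z = −1.02950 and ∂z/∂northing = −n_y/n_z = −1.05847.
Unit vector along 030° is (sin 30°, cos 30°) = (0.5000, 0.8660).
Slope in that direction = a·(0.5000) + b·(0.8660) = −1.43141.
Apparent dip = arctan|1.43141| = 55.1° (true dip is 55.9°, so apparent ≤ true as expected).

55.1°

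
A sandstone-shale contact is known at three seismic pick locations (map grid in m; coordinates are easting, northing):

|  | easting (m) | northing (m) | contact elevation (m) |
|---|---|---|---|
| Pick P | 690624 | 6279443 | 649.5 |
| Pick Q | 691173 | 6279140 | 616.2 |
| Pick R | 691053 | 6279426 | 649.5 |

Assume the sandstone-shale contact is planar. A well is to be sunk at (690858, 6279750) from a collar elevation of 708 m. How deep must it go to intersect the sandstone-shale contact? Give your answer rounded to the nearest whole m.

21 m

Two edge vectors: Pick P→Pick Q = (549, -303, -33.3), Pick P→Pick R = (429, -17, 0).
Normal n = (Pick P→Pick Q) × (Pick P→Pick R) = (-566.1, -14285.7, 120654).
So ∂z/∂easting = −n_x/n_z = 0.00469193 and ∂z/∂northing = −n_y/n_z = 0.11840221.
Intercept c from Pick P: 649.5 − 3240.36 − 743499.92 = −746090.77.
At (690858, 6279750): z_contact = 3241.5 + 743536.3 − 746090.77 = 686.9 m.
Depth below ground = 708 − 686.9 = 21 m.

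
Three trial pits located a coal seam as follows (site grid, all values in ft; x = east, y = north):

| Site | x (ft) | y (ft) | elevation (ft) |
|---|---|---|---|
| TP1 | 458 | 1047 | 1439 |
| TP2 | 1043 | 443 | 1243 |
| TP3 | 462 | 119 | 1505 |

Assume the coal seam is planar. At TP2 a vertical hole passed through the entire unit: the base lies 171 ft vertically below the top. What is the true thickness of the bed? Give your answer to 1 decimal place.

157.8 ft

Two edge vectors: TP1→TP2 = (585, -604, -196), TP1→TP3 = (4, -928, 66).
Normal n = (TP1→TP2) × (TP1→TP3) = (-221752, -39394, -540464).
So ∂z/∂x = −n_x/n_z = −0.41030 and ∂z/∂y = −n_y/n_z = −0.07289.
|∇z| = √(a²+b²) = 0.41672, so dip δ = arctan(0.41672) = 22.62°.
True thickness = vertical thickness × cos δ = 171 × cos 22.62° = 157.8 ft.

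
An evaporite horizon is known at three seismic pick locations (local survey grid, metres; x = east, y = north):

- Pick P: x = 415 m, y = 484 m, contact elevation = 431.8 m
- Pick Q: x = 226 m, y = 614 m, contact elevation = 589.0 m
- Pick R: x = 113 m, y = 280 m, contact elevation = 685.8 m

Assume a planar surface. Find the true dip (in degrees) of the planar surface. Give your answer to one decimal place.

39.9°

Two edge vectors: Pick P→Pick Q = (-189, 130, 157.2), Pick P→Pick R = (-302, -204, 254).
Normal n = (Pick P→Pick Q) × (Pick P→Pick R) = (65088.8, 531.6, 77816).
So ∂z/∂x = −n_x/n_z = −0.83644 and ∂z/∂y = −n_y/n_z = −0.00683.
Gradient magnitude |∇z| = √(a² + b²) = √(0.69964 + 0.00005) = 0.83647.
True dip = arctan(0.83647) = 39.9°, dipping toward E (azimuth ≈ 090°).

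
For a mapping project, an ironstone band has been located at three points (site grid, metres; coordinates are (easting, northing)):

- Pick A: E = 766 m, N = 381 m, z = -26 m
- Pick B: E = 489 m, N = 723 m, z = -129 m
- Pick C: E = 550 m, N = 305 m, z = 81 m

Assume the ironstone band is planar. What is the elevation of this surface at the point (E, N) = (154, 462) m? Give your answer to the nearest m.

115 m

Let the plane be z = a·E + b·N + c.
Pick B−Pick A: −277a + 342b = −103;  Pick C−Pick A: −216a − 76b = 107.
Solving gives a = −0.30304, b = −0.54662.
Then c = -26 − a·766 − b·381 = 414.39.
At (154, 462): z = −46.7 − 252.5 + 414.39 = 115.2 m.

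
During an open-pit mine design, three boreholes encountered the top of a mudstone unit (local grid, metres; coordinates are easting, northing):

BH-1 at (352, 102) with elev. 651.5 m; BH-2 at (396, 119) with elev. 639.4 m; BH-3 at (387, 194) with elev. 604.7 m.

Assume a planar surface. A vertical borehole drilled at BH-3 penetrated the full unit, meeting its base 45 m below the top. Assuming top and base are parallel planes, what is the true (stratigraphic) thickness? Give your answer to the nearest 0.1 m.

40.5 m

Two edge vectors: BH-1→BH-2 = (44, 17, -12.1), BH-1→BH-3 = (35, 92, -46.8).
Normal n = (BH-1→BH-2) × (BH-1→BH-3) = (317.6, 1635.7, 3453).
So ∂z/∂easting = −n_x/n_z = −0.09198 and ∂z/∂northing = −n_y/n_z = −0.47370.
|∇z| = √(a²+b²) = 0.48255, so dip δ = arctan(0.48255) = 25.76°.
True thickness = vertical thickness × cos δ = 45 × cos 25.76° = 40.5 m.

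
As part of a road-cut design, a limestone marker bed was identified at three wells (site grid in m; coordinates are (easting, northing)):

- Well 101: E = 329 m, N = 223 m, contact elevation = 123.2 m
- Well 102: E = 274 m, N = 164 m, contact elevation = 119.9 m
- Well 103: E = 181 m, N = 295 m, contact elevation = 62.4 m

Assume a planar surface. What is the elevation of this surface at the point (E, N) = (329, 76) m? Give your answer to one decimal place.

Two edge vectors: Well 101→Well 102 = (-55, -59, -3.3), Well 101→Well 103 = (-148, 72, -60.8).
Normal n = (Well 101→Well 102) × (Well 101→Well 103) = (3824.8, -2855.6, -12692).
So ∂z/∂E = −n_x/n_z = 0.30136 and ∂z/∂N = −n_y/n_z = −0.22499.
Intercept c from Well 101: 123.2 − 99.15 + 50.17 = 74.23.
At (329, 76): z = 99.1 − 17.1 + 74.23 = 156.3 m.

156.3 m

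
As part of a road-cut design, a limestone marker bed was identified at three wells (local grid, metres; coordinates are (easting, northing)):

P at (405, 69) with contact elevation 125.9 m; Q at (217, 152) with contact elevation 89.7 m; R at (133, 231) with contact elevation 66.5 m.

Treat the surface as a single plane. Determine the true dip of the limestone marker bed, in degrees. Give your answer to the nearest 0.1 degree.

Two edge vectors: P→Q = (-188, 83, -36.2), P→R = (-272, 162, -59.4).
Normal n = (P→Q) × (P→R) = (934.2, -1320.8, -7880).
So ∂z/∂E = −n_x/n_z = 0.11855 and ∂z/∂N = −n_y/n_z = −0.16761.
Gradient magnitude |∇z| = √(a² + b²) = √(0.01405 + 0.02809) = 0.20530.
True dip = arctan(0.20530) = 11.6°, dipping toward NW (azimuth ≈ 325°).

11.6°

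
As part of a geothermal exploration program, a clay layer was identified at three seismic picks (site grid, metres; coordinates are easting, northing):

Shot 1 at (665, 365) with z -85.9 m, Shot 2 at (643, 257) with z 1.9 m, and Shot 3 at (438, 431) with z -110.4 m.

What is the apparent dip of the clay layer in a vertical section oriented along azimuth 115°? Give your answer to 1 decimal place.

12.6°

Two edge vectors: Shot 1→Shot 2 = (-22, -108, 87.8), Shot 1→Shot 3 = (-227, 66, -24.5).
Normal n = (Shot 1→Shot 2) × (Shot 1→Shot 3) = (-3148.8, -20469.6, -25968).
So ∂z/∂easting = −n_x/n_z = −0.12126 and ∂z/∂northing = −n_y/n_z = −0.78826.
Unit vector along 115° is (sin 115°, cos 115°) = (0.9063, -0.4226).
Slope in that direction = a·(0.9063) + b·(-0.4226) = 0.22324.
Apparent dip = arctan|0.22324| = 12.6° (true dip is 38.6°, so apparent ≤ true as expected).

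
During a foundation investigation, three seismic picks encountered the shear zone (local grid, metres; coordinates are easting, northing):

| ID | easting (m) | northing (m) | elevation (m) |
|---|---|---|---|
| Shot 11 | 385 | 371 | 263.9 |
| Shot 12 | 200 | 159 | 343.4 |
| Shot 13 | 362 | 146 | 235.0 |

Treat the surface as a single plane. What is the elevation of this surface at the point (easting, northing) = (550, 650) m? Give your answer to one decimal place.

Two edge vectors: Shot 11→Shot 12 = (-185, -212, 79.5), Shot 11→Shot 13 = (-23, -225, -28.9).
Normal n = (Shot 11→Shot 12) × (Shot 11→Shot 13) = (24014.3, -7175, 36749).
So ∂z/∂easting = −n_x/n_z = −0.65347 and ∂z/∂northing = −n_y/n_z = 0.19524.
Intercept c from Shot 11: 263.9 + 251.59 − 72.44 = 443.05.
At (550, 650): z = −359.4 + 126.9 + 443.05 = 210.6 m.

210.6 m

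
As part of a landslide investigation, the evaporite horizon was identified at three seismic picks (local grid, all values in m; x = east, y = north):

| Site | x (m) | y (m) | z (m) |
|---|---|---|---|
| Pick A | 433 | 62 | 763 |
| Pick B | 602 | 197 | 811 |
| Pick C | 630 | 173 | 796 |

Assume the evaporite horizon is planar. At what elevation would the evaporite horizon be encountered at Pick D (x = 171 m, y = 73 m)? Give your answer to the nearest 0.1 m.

797.6 m

Two edge vectors: Pick A→Pick B = (169, 135, 48), Pick A→Pick C = (197, 111, 33).
Normal n = (Pick A→Pick B) × (Pick A→Pick C) = (-873, 3879, -7836).
So ∂z/∂x = −n_x/n_z = −0.11141 and ∂z/∂y = −n_y/n_z = 0.49502.
Intercept c from Pick A: 763 + 48.24 − 30.69 = 780.55.
At (171, 73): z = −19.1 + 36.1 + 780.55 = 797.6 m.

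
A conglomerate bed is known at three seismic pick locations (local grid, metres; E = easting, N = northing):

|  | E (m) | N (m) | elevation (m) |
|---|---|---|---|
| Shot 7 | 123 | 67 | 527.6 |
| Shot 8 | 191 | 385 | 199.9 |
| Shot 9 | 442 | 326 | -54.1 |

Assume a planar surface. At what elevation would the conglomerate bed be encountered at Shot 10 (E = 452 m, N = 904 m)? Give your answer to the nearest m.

Two edge vectors: Shot 7→Shot 8 = (68, 318, -327.7), Shot 7→Shot 9 = (319, 259, -581.7).
Normal n = (Shot 7→Shot 8) × (Shot 7→Shot 9) = (-100106.3, -64980.7, -83830).
So ∂z/∂E = −n_x/n_z = −1.19416 and ∂z/∂N = −n_y/n_z = −0.77515.
Intercept c from Shot 7: 527.6 + 146.88 + 51.93 = 726.42.
At (452, 904): z = −539.8 − 700.7 + 726.42 = -514.1 m.

-514 m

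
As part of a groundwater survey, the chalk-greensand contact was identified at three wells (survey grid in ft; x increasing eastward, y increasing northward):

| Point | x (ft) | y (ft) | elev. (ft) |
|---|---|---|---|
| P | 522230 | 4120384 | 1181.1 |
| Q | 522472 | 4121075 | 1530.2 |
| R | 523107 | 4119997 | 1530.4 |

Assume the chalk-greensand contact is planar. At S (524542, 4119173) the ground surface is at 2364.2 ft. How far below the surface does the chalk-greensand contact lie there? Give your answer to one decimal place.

322.7 ft

Two edge vectors: P→Q = (242, 691, 349.1), P→R = (877, -387, 349.3).
Normal n = (P→Q) × (P→R) = (376468, 221630.1, -699661).
So ∂z/∂x = −n_x/n_z = 0.538072009 and ∂z/∂y = −n_y/n_z = 0.316767835.
Intercept c from P: 1181.1 − 280997.35 − 1305205.12 = −1585021.36.
At (524542, 4119173): z_contact = 282241.37 + 1304821.51 − 1585021.36 = 2041.52 ft.
Depth below ground = 2364.2 − 2041.52 = 322.7 ft.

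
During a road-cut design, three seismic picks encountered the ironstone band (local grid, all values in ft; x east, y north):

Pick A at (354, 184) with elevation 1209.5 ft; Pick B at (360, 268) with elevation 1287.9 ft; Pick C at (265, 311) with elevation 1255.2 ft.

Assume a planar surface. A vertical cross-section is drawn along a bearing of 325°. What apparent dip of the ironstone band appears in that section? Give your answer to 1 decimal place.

Two edge vectors: Pick A→Pick B = (6, 84, 78.4), Pick A→Pick C = (-89, 127, 45.7).
Normal n = (Pick A→Pick B) × (Pick A→Pick C) = (-6118, -7251.8, 8238).
So ∂z/∂x = −n_x/n_z = 0.74266 and ∂z/∂y = −n_y/n_z = 0.88029.
Unit vector along 325° is (sin 325°, cos 325°) = (-0.5736, 0.8192).
Slope in that direction = a·(-0.5736) + b·(0.8192) = 0.29512.
Apparent dip = arctan|0.29512| = 16.4° (true dip is 49.0°, so apparent ≤ true as expected).

16.4°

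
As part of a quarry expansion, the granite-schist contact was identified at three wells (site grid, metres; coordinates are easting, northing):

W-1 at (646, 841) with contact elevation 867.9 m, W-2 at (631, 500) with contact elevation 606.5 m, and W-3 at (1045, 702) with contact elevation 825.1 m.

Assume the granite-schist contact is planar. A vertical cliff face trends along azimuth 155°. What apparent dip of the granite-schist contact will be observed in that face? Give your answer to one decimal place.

31.9°

Two edge vectors: W-1→W-2 = (-15, -341, -261.4), W-1→W-3 = (399, -139, -42.8).
Normal n = (W-1→W-2) × (W-1→W-3) = (-21739.8, -104940.6, 138144).
So ∂z/∂easting = −n_x/n_z = 0.15737 and ∂z/∂northing = −n_y/n_z = 0.75965.
Unit vector along 155° is (sin 155°, cos 155°) = (0.4226, -0.9063).
Slope in that direction = a·(0.4226) + b·(-0.9063) = −0.62197.
Apparent dip = arctan|0.62197| = 31.9° (true dip is 37.8°, so apparent ≤ true as expected).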